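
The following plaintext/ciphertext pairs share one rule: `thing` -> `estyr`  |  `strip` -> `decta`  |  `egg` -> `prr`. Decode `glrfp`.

Compare letters: t→e is +11, h→s is +11, i→t is +11 — a constant shift. Every letter moves 11 places later in the alphabet, wrapping around z→a.
Reversing it on glrfp: g−11=v, l−11=a, r−11=g, f−11=u, p−11=e.

vague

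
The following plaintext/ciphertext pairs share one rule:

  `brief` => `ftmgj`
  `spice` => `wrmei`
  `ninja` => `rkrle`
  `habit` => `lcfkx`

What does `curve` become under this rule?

gwvxi

Shifts by position in brief: pos 0: b→f (+4), pos 1: r→t (+2), pos 2: i→m (+4), pos 3: e→g (+2) — repeating every 2. A repeating key of period 2 is used — shifts +4, +2 over and over.
Applying it to curve: c+4=g, u+2=w, r+4=v, v+2=x, e+4=i.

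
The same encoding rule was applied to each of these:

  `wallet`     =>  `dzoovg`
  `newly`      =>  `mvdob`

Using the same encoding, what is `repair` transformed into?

ivkzri

Each pair mirrors across the alphabet (w↔d, a↔z, l↔o): positions sum to 25. Each letter is replaced by its mirror in the alphabet: a↔z, b↔y, c↔x, and so on (the Atbash cipher).
Applying it to repair: r↔i, e↔v, p↔k, a↔z, i↔r, r↔i.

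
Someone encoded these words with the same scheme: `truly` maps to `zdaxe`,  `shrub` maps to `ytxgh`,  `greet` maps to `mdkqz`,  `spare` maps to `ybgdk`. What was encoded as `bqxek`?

It's a Vigenère-style cipher with numeric key [6,12]: position i shifts by key[i mod 2].
Reversing it on bqxek: b−6=v, q−12=e, x−6=r, e−12=s, k−6=e.

verse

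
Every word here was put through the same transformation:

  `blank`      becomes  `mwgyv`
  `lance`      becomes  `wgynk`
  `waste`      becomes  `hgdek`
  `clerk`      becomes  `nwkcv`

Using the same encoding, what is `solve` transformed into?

Vowels shift forward by 6 and consonants shift forward by 11.
Applying it to solve: s(cons)+11=d, o(vowel)+6=u, l(cons)+11=w, v(cons)+11=g, e(vowel)+6=k.

duwgk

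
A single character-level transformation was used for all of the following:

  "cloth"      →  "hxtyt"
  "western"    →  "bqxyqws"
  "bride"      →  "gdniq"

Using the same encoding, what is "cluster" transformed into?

It's a Vigenère-style cipher with numeric key [5,12,5]: position i shifts by key[i mod 3].
On cluster: c+5=h, l+12=x, u+5=z, s+5=x, t+12=f, e+5=j, r+5=w.

hxzxfjw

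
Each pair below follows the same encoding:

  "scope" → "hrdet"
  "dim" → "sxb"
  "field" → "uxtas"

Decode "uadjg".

Compare letters: s→h is +15, c→r is +15, o→d is +15 — a constant shift. Every letter moves 15 places later in the alphabet, wrapping around z→a.
Reversing it on uadjg: u−15=f, a−15=l, d−15=o, j−15=u, g−15=r.

flour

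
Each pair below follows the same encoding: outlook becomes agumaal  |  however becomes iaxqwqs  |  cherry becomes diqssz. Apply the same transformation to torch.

uasdi

The shift depends on letter class: consonant t→u is +1, but vowel o→a is +12. Two shifts are in play — +12 for a/e/i/o/u, +1 for every other letter.
For torch: t(cons)+1=u, o(vowel)+12=a, r(cons)+1=s, c(cons)+1=d, h(cons)+1=i.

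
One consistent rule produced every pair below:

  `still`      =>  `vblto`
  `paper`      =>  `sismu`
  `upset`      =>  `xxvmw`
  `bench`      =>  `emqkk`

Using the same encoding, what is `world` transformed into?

zwutg

Shifts by position in still: pos 0: s→v (+3), pos 1: t→b (+8), pos 2: i→l (+3), pos 3: l→t (+8) — repeating every 2. A repeating key of period 2 is used — shifts +3, +8 over and over.
On world: w+3=z, o+8=w, r+3=u, l+8=t, d+3=g.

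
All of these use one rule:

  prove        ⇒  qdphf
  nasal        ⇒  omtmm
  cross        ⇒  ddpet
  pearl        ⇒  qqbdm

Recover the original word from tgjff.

Shifts by position in prove: pos 0: p→q (+1), pos 1: r→d (+12), pos 2: o→p (+1), pos 3: v→h (+12) — repeating every 2. It's a Vigenère-style cipher with numeric key [1,12]: position i shifts by key[i mod 2].
Undoing it on tgjff: t−1=s, g−12=u, j−1=i, f−12=t, f−1=e.

suite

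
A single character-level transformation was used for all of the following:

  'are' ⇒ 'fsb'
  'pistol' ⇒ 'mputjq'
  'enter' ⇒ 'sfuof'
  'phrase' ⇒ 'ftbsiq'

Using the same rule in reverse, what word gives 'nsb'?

arm

The output letters match the input read backwards, each shifted +1: are reversed is era. Two steps: reverse the string, then apply a Caesar shift of +1.
Undoing it on nsb: shift back: n−1=m, s−1=r, b−1=a → mra; then reverse → arm.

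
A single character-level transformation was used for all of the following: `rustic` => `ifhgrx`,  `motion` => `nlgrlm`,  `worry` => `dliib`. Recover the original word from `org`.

Each pair mirrors across the alphabet (r↔i, u↔f, s↔h): positions sum to 25. Each letter is replaced by its mirror in the alphabet: a↔z, b↔y, c↔x, and so on (the Atbash cipher).
Decoding org: o↔l, r↔i, g↔t.

lit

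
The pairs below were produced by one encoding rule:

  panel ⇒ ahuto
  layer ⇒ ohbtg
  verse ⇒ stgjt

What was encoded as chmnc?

Each letter's alphabet position (a=0..z=25) is mapped through 3·x+7 mod 26 — an affine cipher.
Undoing it on chmnc: c(2)→9·(2−7)≡7=h; h(7)→9·(7−7)≡0=a; m(12)→9·(12−7)≡19=t; n(13)→9·(13−7)≡2=c; c(2)→9·(2−7)≡7=h (all mod 26).

hatch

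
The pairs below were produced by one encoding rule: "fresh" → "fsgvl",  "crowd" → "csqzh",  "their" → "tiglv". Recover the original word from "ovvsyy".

In fresh: f→f is +0, r→s is +1, e→g is +2, s→v is +3 — the shift increases by 1 each position. Each letter shifts forward by its position index (0, 1, 2, …) — the shift grows by one for each successive letter.
Reversing it on ovvsyy: o−0=o, v−1=u, v−2=t, s−3=p, y−4=u, y−5=t.

output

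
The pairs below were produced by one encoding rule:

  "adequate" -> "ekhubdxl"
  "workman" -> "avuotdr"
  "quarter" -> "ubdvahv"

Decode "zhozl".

valve

Shifts by position in adequate: pos 0: a→e (+4), pos 1: d→k (+7), pos 2: e→h (+3), pos 3: q→u (+4), pos 4: u→b (+7), pos 5: a→d (+3) — repeating every 3. The shifts repeat in a cycle of length 3: positions 0,1,… shift by +4, +7, +3, then the pattern repeats.
Reversing it on zhozl: z−4=v, h−7=a, o−3=l, z−4=v, l−7=e.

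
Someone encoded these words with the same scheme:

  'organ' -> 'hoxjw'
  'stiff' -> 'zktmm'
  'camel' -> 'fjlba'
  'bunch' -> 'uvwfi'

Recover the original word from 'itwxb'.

hinge

Each letter's alphabet position (a=0..z=25) is mapped through 11·x+9 mod 26 — an affine cipher.
Undoing it on itwxb: i(8)→19·(8−9)≡7=h; t(19)→19·(19−9)≡8=i; w(22)→19·(22−9)≡13=n; x(23)→19·(23−9)≡6=g; b(1)→19·(1−9)≡4=e (all mod 26).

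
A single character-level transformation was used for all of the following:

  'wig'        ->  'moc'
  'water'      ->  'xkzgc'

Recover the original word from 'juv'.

pod

The output letters match the input read backwards, each shifted +6: wig reversed is giw. Two steps: reverse the string, then apply a Caesar shift of +6.
Undoing it on juv: shift back: j−6=d, u−6=o, v−6=p → dop; then reverse → pod.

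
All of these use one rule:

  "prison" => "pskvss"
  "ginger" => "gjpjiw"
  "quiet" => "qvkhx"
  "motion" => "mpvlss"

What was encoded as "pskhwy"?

In prison: p→p is +0, r→s is +1, i→k is +2, s→v is +3 — the shift increases by 1 each position. Each letter shifts forward by its position index (0, 1, 2, …) — the shift grows by one for each successive letter.
Reversing it on pskhwy: p−0=p, s−1=r, k−2=i, h−3=e, w−4=s, y−5=t.

priest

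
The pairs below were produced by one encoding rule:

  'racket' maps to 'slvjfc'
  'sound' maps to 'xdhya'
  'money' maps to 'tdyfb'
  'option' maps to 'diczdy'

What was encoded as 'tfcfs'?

meter

Treating letters as 0–25, the rule is x ↦ 5x + 11 (mod 26).
Decoding tfcfs: t(19)→21·(19−11)≡12=m; f(5)→21·(5−11)≡4=e; c(2)→21·(2−11)≡19=t; f(5)→21·(5−11)≡4=e; s(18)→21·(18−11)≡17=r (all mod 26).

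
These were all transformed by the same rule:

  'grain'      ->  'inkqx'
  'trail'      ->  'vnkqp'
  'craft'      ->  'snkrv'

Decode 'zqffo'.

hippo

This is an affine cipher: with a=0,…,z=25, each position x becomes (17x+10) mod 26.
Reversing it on zqffo: z(25)→23·(25−10)≡7=h; q(16)→23·(16−10)≡8=i; f(5)→23·(5−10)≡15=p; f(5)→23·(5−10)≡15=p; o(14)→23·(14−10)≡14=o (all mod 26).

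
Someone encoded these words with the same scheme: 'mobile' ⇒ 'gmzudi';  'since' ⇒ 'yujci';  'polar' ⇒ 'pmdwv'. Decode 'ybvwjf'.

m(12)→g(6) and o(14)→m(12) fit y≡3x+22 (mod 26); the inverse of 3 mod 26 is 9. Treating letters as 0–25, the rule is x ↦ 3x + 22 (mod 26).
Decoding ybvwjf: y(24)→9·(24−22)≡18=s; b(1)→9·(1−22)≡19=t; v(21)→9·(21−22)≡17=r; w(22)→9·(22−22)≡0=a; j(9)→9·(9−22)≡13=n; f(5)→9·(5−22)≡3=d (all mod 26).

strand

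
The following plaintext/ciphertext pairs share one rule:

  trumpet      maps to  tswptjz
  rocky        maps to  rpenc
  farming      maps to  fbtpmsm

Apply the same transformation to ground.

gsqxri

In trumpet: t→t is +0, r→s is +1, u→w is +2, m→p is +3 — the shift increases by 1 each position. The shift increases by 1 at each position, starting from +0: 0, 1, 2, ….
For ground: g+0=g, r+1=s, o+2=q, u+3=x, n+4=r, d+5=i.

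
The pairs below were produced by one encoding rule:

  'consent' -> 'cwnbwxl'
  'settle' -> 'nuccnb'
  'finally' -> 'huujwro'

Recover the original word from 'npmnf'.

The word is reversed, then every letter is shifted forward by 9.
Undoing it on npmnf: shift back: n−9=e, p−9=g, m−9=d, n−9=e, f−9=w → egdew; then reverse → wedge.

wedge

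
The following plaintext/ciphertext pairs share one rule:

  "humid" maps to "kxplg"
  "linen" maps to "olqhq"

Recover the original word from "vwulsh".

stripe

Compare letters: h→k is +3, u→x is +3, m→p is +3 — a constant shift. Each letter is shifted forward by 3 in the alphabet (a Caesar shift of +3).
Decoding vwulsh: v−3=s, w−3=t, u−3=r, l−3=i, s−3=p, h−3=e.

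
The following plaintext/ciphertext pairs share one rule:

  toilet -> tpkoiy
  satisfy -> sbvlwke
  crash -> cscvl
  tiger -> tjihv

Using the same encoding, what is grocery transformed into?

In toilet: t→t is +0, o→p is +1, i→k is +2, l→o is +3 — the shift increases by 1 each position. Each letter shifts forward by its position index (0, 1, 2, …) — the shift grows by one for each successive letter.
For grocery: g+0=g, r+1=s, o+2=q, c+3=f, e+4=i, r+5=w, y+6=e.

gsqfiwe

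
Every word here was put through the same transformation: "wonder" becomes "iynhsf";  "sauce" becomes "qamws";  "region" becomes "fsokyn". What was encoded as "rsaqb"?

w(22)→i(8) and o(14)→y(24) fit y≡11x+0 (mod 26); the inverse of 11 mod 26 is 19. Each letter's alphabet position (a=0..z=25) is mapped through 11·x+0 mod 26 — an affine cipher.
Decoding rsaqb: r(17)→19·(17−0)≡11=l; s(18)→19·(18−0)≡4=e; a(0)→19·(0−0)≡0=a; q(16)→19·(16−0)≡18=s; b(1)→19·(1−0)≡19=t (all mod 26).

least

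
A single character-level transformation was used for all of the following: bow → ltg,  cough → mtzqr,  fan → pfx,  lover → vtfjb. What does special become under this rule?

The shift depends on letter class: consonant b→l is +10, but vowel o→t is +5. The rule splits by letter class: vowels +5, consonants +10.
On special: s(cons)+10=c, p(cons)+10=z, e(vowel)+5=j, c(cons)+10=m, i(vowel)+5=n, a(vowel)+5=f, l(cons)+10=v.

czjmnfv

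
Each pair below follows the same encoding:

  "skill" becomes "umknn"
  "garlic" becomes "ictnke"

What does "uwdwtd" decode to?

Compare letters: s→u is +2, k→m is +2, i→k is +2 — a constant shift. Every letter moves 2 places later in the alphabet, wrapping around z→a.
Decoding uwdwtd: u−2=s, w−2=u, d−2=b, w−2=u, t−2=r, d−2=b.

suburb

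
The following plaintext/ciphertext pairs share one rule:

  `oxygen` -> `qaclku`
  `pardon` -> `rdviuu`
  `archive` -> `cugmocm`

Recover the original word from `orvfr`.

moral

Letter i (0-indexed) is shifted by i+2, so successive shifts are 2, 3, 4, ….
Undoing it on orvfr: o−2=m, r−3=o, v−4=r, f−5=a, r−6=l.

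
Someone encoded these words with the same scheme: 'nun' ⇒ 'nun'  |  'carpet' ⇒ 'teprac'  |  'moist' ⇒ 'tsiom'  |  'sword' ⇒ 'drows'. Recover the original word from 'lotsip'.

pistol

The output letters match the input read backwards: nun reversed is nun. It's just the letters in reverse order.
Undoing it on lotsip: then reverse → pistol.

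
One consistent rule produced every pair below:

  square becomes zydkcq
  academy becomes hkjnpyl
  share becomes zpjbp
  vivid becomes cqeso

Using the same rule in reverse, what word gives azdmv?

truck

In square: s→z is +7, q→y is +8, u→d is +9, a→k is +10 — the shift increases by 1 each position. Letter i (0-indexed) is shifted by i+7, so successive shifts are 7, 8, 9, ….
Reversing it on azdmv: a−7=t, z−8=r, d−9=u, m−10=c, v−11=k.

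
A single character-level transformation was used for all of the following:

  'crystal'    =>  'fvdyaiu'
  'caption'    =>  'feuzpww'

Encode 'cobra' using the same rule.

fsgxh

Each letter shifts forward by (position + 3), i.e. 3, 4, 5, … — the shift grows by one for each successive letter.
For cobra: c+3=f, o+4=s, b+5=g, r+6=x, a+7=h.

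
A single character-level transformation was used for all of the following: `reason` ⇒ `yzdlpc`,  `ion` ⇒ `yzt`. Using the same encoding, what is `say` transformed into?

Read the word backwards and shift each letter +11.
For say: reverse → yas; then shift: y+11=j, a+11=l, s+11=d.

jld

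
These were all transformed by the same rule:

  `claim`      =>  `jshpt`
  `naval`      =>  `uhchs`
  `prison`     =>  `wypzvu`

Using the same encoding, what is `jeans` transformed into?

qlhuz

Compare letters: c→j is +7, l→s is +7, a→h is +7 — a constant shift. Every letter moves 7 places later in the alphabet, wrapping around z→a.
Applying it to jeans: j+7=q, e+7=l, a+7=h, n+7=u, s+7=z.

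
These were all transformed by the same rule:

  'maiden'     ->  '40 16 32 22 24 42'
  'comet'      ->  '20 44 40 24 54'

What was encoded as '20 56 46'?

m(#13)→40 and a(#1)→16: differences scale by 2, so n = 2·pos + 14. Each letter becomes 2×(its alphabet position, a=1..z=26) + 14.
Reversing it on 20 56 46: 20→(20−14)÷2=3=c, 56→(56−14)÷2=21=u, 46→(46−14)÷2=16=p.

cup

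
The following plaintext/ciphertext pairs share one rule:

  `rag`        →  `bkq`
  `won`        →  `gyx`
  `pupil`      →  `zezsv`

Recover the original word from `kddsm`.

Each letter is shifted forward by 10 in the alphabet (a Caesar shift of +10).
Undoing it on kddsm: k−10=a, d−10=t, d−10=t, s−10=i, m−10=c.

attic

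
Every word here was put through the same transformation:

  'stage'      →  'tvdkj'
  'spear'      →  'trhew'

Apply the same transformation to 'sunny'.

twqrd

In stage: s→t is +1, t→v is +2, a→d is +3, g→k is +4 — the shift increases by 1 each position. Letter i (0-indexed) is shifted by i+1, so successive shifts are 1, 2, 3, ….
On sunny: s+1=t, u+2=w, n+3=q, n+4=r, y+5=d.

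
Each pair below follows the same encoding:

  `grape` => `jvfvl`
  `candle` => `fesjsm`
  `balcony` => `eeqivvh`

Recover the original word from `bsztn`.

In grape: g→j is +3, r→v is +4, a→f is +5, p→v is +6 — the shift increases by 1 each position. Letter i (0-indexed) is shifted by i+3, so successive shifts are 3, 4, 5, ….
Undoing it on bsztn: b−3=y, s−4=o, z−5=u, t−6=n, n−7=g.

young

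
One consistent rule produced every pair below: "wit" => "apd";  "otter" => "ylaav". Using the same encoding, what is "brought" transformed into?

The output letters match the input read backwards, each shifted +7: wit reversed is tiw. Read the word backwards and shift each letter +7.
On brought: reverse → thguorb; then shift: t+7=a, h+7=o, g+7=n, u+7=b, o+7=v, r+7=y, b+7=i.

aonbvyi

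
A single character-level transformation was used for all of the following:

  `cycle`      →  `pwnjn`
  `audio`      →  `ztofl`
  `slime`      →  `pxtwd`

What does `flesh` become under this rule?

The output letters match the input read backwards, each shifted +11: cycle reversed is elcyc. Read the word backwards and shift each letter +11.
On flesh: reverse → hself; then shift: h+11=s, s+11=d, e+11=p, l+11=w, f+11=q.

sdpwq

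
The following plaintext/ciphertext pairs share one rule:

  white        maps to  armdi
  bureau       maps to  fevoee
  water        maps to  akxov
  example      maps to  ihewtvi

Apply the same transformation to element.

Shifts by position in white: pos 0: w→a (+4), pos 1: h→r (+10), pos 2: i→m (+4), pos 3: t→d (+10) — repeating every 2. The shifts repeat in a cycle of length 2: positions 0,1,… shift by +4, +10, then the pattern repeats.
For element: e+4=i, l+10=v, e+4=i, m+10=w, e+4=i, n+10=x, t+4=x.

iviwixx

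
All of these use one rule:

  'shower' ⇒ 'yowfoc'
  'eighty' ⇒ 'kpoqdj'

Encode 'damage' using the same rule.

In shower: s→y is +6, h→o is +7, o→w is +8, w→f is +9 — the shift increases by 1 each position. Each letter shifts forward by (position + 6), i.e. 6, 7, 8, … — the shift grows by one for each successive letter.
For damage: d+6=j, a+7=h, m+8=u, a+9=j, g+10=q, e+11=p.

jhujqp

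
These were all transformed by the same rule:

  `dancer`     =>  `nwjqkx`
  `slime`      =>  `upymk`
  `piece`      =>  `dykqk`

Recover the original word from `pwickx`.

lawyer

This is an affine cipher: with a=0,…,z=25, each position x becomes (23x+22) mod 26.
Decoding pwickx: p(15)→17·(15−22)≡11=l; w(22)→17·(22−22)≡0=a; i(8)→17·(8−22)≡22=w; c(2)→17·(2−22)≡24=y; k(10)→17·(10−22)≡4=e; x(23)→17·(23−22)≡17=r (all mod 26).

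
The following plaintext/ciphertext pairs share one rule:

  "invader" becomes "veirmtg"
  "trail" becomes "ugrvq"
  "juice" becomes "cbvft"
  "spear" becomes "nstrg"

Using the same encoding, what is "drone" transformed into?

i(8)→v(21) and n(13)→e(4) fit y≡7x+17 (mod 26); the inverse of 7 mod 26 is 15. This is an affine cipher: with a=0,…,z=25, each position x becomes (7x+17) mod 26.
On drone: d(3)→7·3+17≡12=m; r(17)→7·17+17≡6=g; o(14)→7·14+17≡11=l; n(13)→7·13+17≡4=e; e(4)→7·4+17≡19=t (all mod 26).

mglet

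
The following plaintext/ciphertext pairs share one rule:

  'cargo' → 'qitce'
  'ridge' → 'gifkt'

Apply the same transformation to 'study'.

Two steps: reverse the string, then apply a Caesar shift of +2.
For study: reverse → yduts; then shift: y+2=a, d+2=f, u+2=w, t+2=v, s+2=u.

afwvu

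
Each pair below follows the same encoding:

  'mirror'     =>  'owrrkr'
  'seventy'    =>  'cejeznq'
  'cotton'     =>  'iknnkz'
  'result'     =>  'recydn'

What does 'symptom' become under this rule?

cqovnko

m(12)→o(14) and i(8)→w(22) fit y≡11x+12 (mod 26); the inverse of 11 mod 26 is 19. Treating letters as 0–25, the rule is x ↦ 11x + 12 (mod 26).
On symptom: s(18)→11·18+12≡2=c; y(24)→11·24+12≡16=q; m(12)→11·12+12≡14=o; p(15)→11·15+12≡21=v; t(19)→11·19+12≡13=n; o(14)→11·14+12≡10=k; m(12)→11·12+12≡14=o (all mod 26).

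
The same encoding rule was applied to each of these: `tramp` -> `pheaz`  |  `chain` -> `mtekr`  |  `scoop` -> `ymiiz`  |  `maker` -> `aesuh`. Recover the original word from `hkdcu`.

t(19)→p(15) and r(17)→h(7) fit y≡17x+4 (mod 26); the inverse of 17 mod 26 is 23. Treating letters as 0–25, the rule is x ↦ 17x + 4 (mod 26).
Reversing it on hkdcu: h(7)→23·(7−4)≡17=r; k(10)→23·(10−4)≡8=i; d(3)→23·(3−4)≡3=d; c(2)→23·(2−4)≡6=g; u(20)→23·(20−4)≡4=e (all mod 26).

ridge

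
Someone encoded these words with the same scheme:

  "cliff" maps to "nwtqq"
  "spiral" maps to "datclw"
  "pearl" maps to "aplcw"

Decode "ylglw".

Compare letters: c→n is +11, l→w is +11, i→t is +11 — a constant shift. This is a Caesar cipher with shift 11.
Decoding ylglw: y−11=n, l−11=a, g−11=v, l−11=a, w−11=l.

naval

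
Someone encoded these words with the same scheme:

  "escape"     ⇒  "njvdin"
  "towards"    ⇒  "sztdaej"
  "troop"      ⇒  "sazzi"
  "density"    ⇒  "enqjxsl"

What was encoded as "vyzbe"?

e(4)→n(13) and s(18)→j(9) fit y≡9x+3 (mod 26); the inverse of 9 mod 26 is 3. This is an affine cipher: with a=0,…,z=25, each position x becomes (9x+3) mod 26.
Reversing it on vyzbe: v(21)→3·(21−3)≡2=c; y(24)→3·(24−3)≡11=l; z(25)→3·(25−3)≡14=o; b(1)→3·(1−3)≡20=u; e(4)→3·(4−3)≡3=d (all mod 26).

cloud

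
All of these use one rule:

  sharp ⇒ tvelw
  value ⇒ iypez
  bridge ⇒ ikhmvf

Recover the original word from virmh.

diner

The output letters match the input read backwards, each shifted +4: sharp reversed is prahs. Read the word backwards and shift each letter +4.
Reversing it on virmh: shift back: v−4=r, i−4=e, r−4=n, m−4=i, h−4=d → renid; then reverse → diner.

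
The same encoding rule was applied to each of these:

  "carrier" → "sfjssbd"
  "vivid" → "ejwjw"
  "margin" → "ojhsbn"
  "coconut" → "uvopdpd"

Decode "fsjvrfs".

require

The word is reversed, then every letter is shifted forward by 1.
Decoding fsjvrfs: shift back: f−1=e, s−1=r, j−1=i, v−1=u, r−1=q, f−1=e, s−1=r → eriuqer; then reverse → require.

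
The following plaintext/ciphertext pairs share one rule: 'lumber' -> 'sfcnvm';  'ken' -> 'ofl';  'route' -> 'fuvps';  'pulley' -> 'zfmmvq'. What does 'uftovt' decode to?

sunset

Two steps: reverse the string, then apply a Caesar shift of +1.
Reversing it on uftovt: shift back: u−1=t, f−1=e, t−1=s, o−1=n, v−1=u, t−1=s → tesnus; then reverse → sunset.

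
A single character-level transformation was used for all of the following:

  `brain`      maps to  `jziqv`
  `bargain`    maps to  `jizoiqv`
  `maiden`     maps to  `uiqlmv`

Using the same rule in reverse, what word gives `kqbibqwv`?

citation

Every letter moves 8 places later in the alphabet, wrapping around z→a.
Undoing it on kqbibqwv: k−8=c, q−8=i, b−8=t, i−8=a, b−8=t, q−8=i, w−8=o, v−8=n.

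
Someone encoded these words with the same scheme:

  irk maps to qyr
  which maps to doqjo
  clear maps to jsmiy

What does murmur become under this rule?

tcytcy

The shift depends on letter class: consonant r→y is +7, but vowel i→q is +8. The rule splits by letter class: vowels +8, consonants +7.
For murmur: m(cons)+7=t, u(vowel)+8=c, r(cons)+7=y, m(cons)+7=t, u(vowel)+8=c, r(cons)+7=y.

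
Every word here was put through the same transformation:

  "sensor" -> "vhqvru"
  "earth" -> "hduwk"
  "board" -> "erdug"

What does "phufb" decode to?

mercy

Compare letters: s→v is +3, e→h is +3, n→q is +3 — a constant shift. Each letter is shifted forward by 3 in the alphabet (a Caesar shift of +3).
Decoding phufb: p−3=m, h−3=e, u−3=r, f−3=c, b−3=y.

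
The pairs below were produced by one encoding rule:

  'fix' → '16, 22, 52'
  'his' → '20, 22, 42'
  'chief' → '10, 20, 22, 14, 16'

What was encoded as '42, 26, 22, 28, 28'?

skill

Each letter becomes 2×(its alphabet position, a=1..z=26) + 4.
Undoing it on 42, 26, 22, 28, 28: 42→(42−4)÷2=19=s, 26→(26−4)÷2=11=k, 22→(22−4)÷2=9=i, 28→(28−4)÷2=12=l, 28→(28−4)÷2=12=l.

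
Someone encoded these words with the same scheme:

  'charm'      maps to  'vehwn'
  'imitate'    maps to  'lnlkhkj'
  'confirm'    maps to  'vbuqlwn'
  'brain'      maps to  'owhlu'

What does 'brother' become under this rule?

Treating letters as 0–25, the rule is x ↦ 7x + 7 (mod 26).
Applying it to brother: b(1)→7·1+7≡14=o; r(17)→7·17+7≡22=w; o(14)→7·14+7≡1=b; t(19)→7·19+7≡10=k; h(7)→7·7+7≡4=e; e(4)→7·4+7≡9=j; r(17)→7·17+7≡22=w (all mod 26).

owbkejw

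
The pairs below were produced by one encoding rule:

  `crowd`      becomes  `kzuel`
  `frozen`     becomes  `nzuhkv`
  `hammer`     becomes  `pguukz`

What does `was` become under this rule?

The shift depends on letter class: consonant c→k is +8, but vowel o→u is +6. The rule splits by letter class: vowels +6, consonants +8.
For was: w(cons)+8=e, a(vowel)+6=g, s(cons)+8=a.

ega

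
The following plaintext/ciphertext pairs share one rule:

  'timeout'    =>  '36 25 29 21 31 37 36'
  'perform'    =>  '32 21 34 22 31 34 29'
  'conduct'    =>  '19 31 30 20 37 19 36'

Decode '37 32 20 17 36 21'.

t is letter #20 and maps to 36: an offset of 16. Each letter is replaced by its alphabet position (a=1..z=26) + 16.
Reversing it on 37 32 20 17 36 21: 37→(37−16)÷1=21=u, 32→(32−16)÷1=16=p, 20→(20−16)÷1=4=d, 17→(17−16)÷1=1=a, 36→(36−16)÷1=20=t, 21→(21−16)÷1=5=e.

update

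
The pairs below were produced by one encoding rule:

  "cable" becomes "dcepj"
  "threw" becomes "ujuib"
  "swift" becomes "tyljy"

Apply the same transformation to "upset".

vrviy

In cable: c→d is +1, a→c is +2, b→e is +3, l→p is +4 — the shift increases by 1 each position. Letter i (0-indexed) is shifted by i+1, so successive shifts are 1, 2, 3, ….
Applying it to upset: u+1=v, p+2=r, s+3=v, e+4=i, t+5=y.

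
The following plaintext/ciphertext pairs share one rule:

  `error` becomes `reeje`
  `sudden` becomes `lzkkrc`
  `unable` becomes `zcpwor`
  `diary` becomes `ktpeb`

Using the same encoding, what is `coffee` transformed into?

djyyrr

e(4)→r(17) and r(17)→e(4) fit y≡7x+15 (mod 26); the inverse of 7 mod 26 is 15. Each letter's alphabet position (a=0..z=25) is mapped through 7·x+15 mod 26 — an affine cipher.
On coffee: c(2)→7·2+15≡3=d; o(14)→7·14+15≡9=j; f(5)→7·5+15≡24=y; f(5)→7·5+15≡24=y; e(4)→7·4+15≡17=r; e(4)→7·4+15≡17=r (all mod 26).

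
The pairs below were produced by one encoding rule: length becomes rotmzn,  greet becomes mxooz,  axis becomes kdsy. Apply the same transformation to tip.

Two shifts are in play — +10 for a/e/i/o/u, +6 for every other letter.
On tip: t(cons)+6=z, i(vowel)+10=s, p(cons)+6=v.

zsv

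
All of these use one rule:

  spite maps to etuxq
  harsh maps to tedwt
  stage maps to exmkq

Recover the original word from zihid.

Shifts by position in spite: pos 0: s→e (+12), pos 1: p→t (+4), pos 2: i→u (+12), pos 3: t→x (+4) — repeating every 2. It's a Vigenère-style cipher with numeric key [12,4]: position i shifts by key[i mod 2].
Undoing it on zihid: z−12=n, i−4=e, h−12=v, i−4=e, d−12=r.

never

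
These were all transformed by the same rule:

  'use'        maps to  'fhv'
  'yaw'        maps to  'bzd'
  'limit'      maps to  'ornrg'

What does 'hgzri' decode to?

stair

Each pair mirrors across the alphabet (u↔f, s↔h, e↔v): positions sum to 25. Each letter is replaced by its mirror in the alphabet: a↔z, b↔y, c↔x, and so on (the Atbash cipher).
Undoing it on hgzri: h↔s, g↔t, z↔a, r↔i, i↔r.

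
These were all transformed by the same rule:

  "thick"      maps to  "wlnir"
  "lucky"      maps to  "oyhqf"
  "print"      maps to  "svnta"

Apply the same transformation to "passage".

In thick: t→w is +3, h→l is +4, i→n is +5, c→i is +6 — the shift increases by 1 each position. Letter i (0-indexed) is shifted by i+3, so successive shifts are 3, 4, 5, ….
Applying it to passage: p+3=s, a+4=e, s+5=x, s+6=y, a+7=h, g+8=o, e+9=n.

sexyhon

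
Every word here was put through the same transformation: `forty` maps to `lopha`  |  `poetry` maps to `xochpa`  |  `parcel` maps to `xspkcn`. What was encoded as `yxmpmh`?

spirit

f(5)→l(11) and o(14)→o(14) fit y≡9x+18 (mod 26); the inverse of 9 mod 26 is 3. Each letter's alphabet position (a=0..z=25) is mapped through 9·x+18 mod 26 — an affine cipher.
Undoing it on yxmpmh: y(24)→3·(24−18)≡18=s; x(23)→3·(23−18)≡15=p; m(12)→3·(12−18)≡8=i; p(15)→3·(15−18)≡17=r; m(12)→3·(12−18)≡8=i; h(7)→3·(7−18)≡19=t (all mod 26).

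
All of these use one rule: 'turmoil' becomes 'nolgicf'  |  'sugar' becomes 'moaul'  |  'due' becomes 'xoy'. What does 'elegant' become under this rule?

yfyauhn

Compare letters: t→n is +20, u→o is +20, r→l is +20 — a constant shift. Each letter is shifted forward by 20 in the alphabet (a Caesar shift of +20).
For elegant: e+20=y, l+20=f, e+20=y, g+20=a, a+20=u, n+20=h, t+20=n.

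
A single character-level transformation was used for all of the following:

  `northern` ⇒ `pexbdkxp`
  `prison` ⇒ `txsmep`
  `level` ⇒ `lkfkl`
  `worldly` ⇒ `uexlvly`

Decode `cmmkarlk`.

n(13)→p(15) and o(14)→e(4) fit y≡15x+2 (mod 26); the inverse of 15 mod 26 is 7. Each letter's alphabet position (a=0..z=25) is mapped through 15·x+2 mod 26 — an affine cipher.
Decoding cmmkarlk: c(2)→7·(2−2)≡0=a; m(12)→7·(12−2)≡18=s; m(12)→7·(12−2)≡18=s; k(10)→7·(10−2)≡4=e; a(0)→7·(0−2)≡12=m; r(17)→7·(17−2)≡1=b; l(11)→7·(11−2)≡11=l; k(10)→7·(10−2)≡4=e (all mod 26).

assemble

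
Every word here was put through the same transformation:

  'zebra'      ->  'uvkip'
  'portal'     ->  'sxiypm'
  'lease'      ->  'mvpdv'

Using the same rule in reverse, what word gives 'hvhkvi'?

member

Treating letters as 0–25, the rule is x ↦ 21x + 15 (mod 26).
Decoding hvhkvi: h(7)→5·(7−15)≡12=m; v(21)→5·(21−15)≡4=e; h(7)→5·(7−15)≡12=m; k(10)→5·(10−15)≡1=b; v(21)→5·(21−15)≡4=e; i(8)→5·(8−15)≡17=r (all mod 26).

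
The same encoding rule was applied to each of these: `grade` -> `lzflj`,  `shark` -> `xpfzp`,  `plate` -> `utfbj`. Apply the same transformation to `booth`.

gwtbm

Shifts by position in grade: pos 0: g→l (+5), pos 1: r→z (+8), pos 2: a→f (+5), pos 3: d→l (+8) — repeating every 2. A repeating key of period 2 is used — shifts +5, +8 over and over.
For booth: b+5=g, o+8=w, o+5=t, t+8=b, h+5=m.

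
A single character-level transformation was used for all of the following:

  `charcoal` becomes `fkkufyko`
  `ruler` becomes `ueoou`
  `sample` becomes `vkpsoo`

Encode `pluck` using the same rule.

soefn

The shift depends on letter class: consonant c→f is +3, but vowel a→k is +10. The rule splits by letter class: vowels +10, consonants +3.
For pluck: p(cons)+3=s, l(cons)+3=o, u(vowel)+10=e, c(cons)+3=f, k(cons)+3=n.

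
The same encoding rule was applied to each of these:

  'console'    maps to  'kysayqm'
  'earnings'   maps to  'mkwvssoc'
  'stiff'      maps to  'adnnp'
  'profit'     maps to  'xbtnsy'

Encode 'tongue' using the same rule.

bysoej

Shifts by position in console: pos 0: c→k (+8), pos 1: o→y (+10), pos 2: n→s (+5), pos 3: s→a (+8), pos 4: o→y (+10), pos 5: l→q (+5) — repeating every 3. It's a Vigenère-style cipher with numeric key [8,10,5]: position i shifts by key[i mod 3].
For tongue: t+8=b, o+10=y, n+5=s, g+8=o, u+10=e, e+5=j.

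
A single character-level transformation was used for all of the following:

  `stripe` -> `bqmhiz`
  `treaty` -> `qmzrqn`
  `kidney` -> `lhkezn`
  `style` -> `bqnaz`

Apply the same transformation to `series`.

s(18)→b(1) and t(19)→q(16) fit y≡15x+17 (mod 26); the inverse of 15 mod 26 is 7. This is an affine cipher: with a=0,…,z=25, each position x becomes (15x+17) mod 26.
Applying it to series: s(18)→15·18+17≡1=b; e(4)→15·4+17≡25=z; r(17)→15·17+17≡12=m; i(8)→15·8+17≡7=h; e(4)→15·4+17≡25=z; s(18)→15·18+17≡1=b (all mod 26).

bzmhzb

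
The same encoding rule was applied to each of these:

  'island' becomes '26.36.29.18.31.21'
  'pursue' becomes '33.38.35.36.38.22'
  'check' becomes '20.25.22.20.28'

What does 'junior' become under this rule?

27.38.31.26.32.35

i is letter #9 and maps to 26: an offset of 17. The number is (letter's place in the alphabet, a=1) + 17.
On junior: j=10→27, u=21→38, n=14→31, i=9→26, o=15→32, r=18→35.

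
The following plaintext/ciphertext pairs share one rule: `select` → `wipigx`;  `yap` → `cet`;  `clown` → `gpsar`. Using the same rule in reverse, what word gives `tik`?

peg

Compare letters: s→w is +4, e→i is +4, l→p is +4 — a constant shift. Each letter is shifted forward by 4 in the alphabet (a Caesar shift of +4).
Undoing it on tik: t−4=p, i−4=e, k−4=g.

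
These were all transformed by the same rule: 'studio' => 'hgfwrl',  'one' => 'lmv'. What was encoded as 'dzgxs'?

watch

Each pair mirrors across the alphabet (s↔h, t↔g, u↔f): positions sum to 25. Letters are reflected about the middle of the alphabet (position → 25−position): Atbash.
Decoding dzgxs: d↔w, z↔a, g↔t, x↔c, s↔h.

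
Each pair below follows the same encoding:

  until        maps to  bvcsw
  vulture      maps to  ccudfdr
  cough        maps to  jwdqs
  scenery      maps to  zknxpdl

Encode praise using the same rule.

wzjsdq

Letter i (0-indexed) is shifted by i+7, so successive shifts are 7, 8, 9, ….
Applying it to praise: p+7=w, r+8=z, a+9=j, i+10=s, s+11=d, e+12=q.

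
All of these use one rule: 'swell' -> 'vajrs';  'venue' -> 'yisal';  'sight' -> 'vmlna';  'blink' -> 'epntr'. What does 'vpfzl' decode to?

slate

In swell: s→v is +3, w→a is +4, e→j is +5, l→r is +6 — the shift increases by 1 each position. Letter i (0-indexed) is shifted by i+3, so successive shifts are 3, 4, 5, ….
Decoding vpfzl: v−3=s, p−4=l, f−5=a, z−6=t, l−7=e.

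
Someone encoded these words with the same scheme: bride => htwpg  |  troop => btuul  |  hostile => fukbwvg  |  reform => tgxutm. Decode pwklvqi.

b(1)→h(7) and r(17)→t(19) fit y≡17x+16 (mod 26); the inverse of 17 mod 26 is 23. Treating letters as 0–25, the rule is x ↦ 17x + 16 (mod 26).
Undoing it on pwklvqi: p(15)→23·(15−16)≡3=d; w(22)→23·(22−16)≡8=i; k(10)→23·(10−16)≡18=s; l(11)→23·(11−16)≡15=p; v(21)→23·(21−16)≡11=l; q(16)→23·(16−16)≡0=a; i(8)→23·(8−16)≡24=y (all mod 26).

display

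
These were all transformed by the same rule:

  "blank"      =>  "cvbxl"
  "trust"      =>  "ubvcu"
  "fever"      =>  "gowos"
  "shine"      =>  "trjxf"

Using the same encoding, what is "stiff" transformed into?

Shifts by position in blank: pos 0: b→c (+1), pos 1: l→v (+10), pos 2: a→b (+1), pos 3: n→x (+10) — repeating every 2. A repeating key of period 2 is used — shifts +1, +10 over and over.
For stiff: s+1=t, t+10=d, i+1=j, f+10=p, f+1=g.

tdjpg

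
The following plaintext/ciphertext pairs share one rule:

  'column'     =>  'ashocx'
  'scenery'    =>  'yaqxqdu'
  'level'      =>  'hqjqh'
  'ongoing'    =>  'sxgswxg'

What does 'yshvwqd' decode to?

c(2)→a(0) and o(14)→s(18) fit y≡21x+10 (mod 26); the inverse of 21 mod 26 is 5. Each letter's alphabet position (a=0..z=25) is mapped through 21·x+10 mod 26 — an affine cipher.
Reversing it on yshvwqd: y(24)→5·(24−10)≡18=s; s(18)→5·(18−10)≡14=o; h(7)→5·(7−10)≡11=l; v(21)→5·(21−10)≡3=d; w(22)→5·(22−10)≡8=i; q(16)→5·(16−10)≡4=e; d(3)→5·(3−10)≡17=r (all mod 26).

soldier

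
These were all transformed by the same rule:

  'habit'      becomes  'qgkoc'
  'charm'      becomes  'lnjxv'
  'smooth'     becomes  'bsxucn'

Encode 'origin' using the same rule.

xxrmrt

Shifts by position in habit: pos 0: h→q (+9), pos 1: a→g (+6), pos 2: b→k (+9), pos 3: i→o (+6) — repeating every 2. It's a Vigenère-style cipher with numeric key [9,6]: position i shifts by key[i mod 2].
Applying it to origin: o+9=x, r+6=x, i+9=r, g+6=m, i+9=r, n+6=t.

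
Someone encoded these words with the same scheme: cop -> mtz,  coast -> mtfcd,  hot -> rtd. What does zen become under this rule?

The shift depends on letter class: consonant c→m is +10, but vowel o→t is +5. Vowels shift forward by 5 and consonants shift forward by 10.
On zen: z(cons)+10=j, e(vowel)+5=j, n(cons)+10=x.

jjx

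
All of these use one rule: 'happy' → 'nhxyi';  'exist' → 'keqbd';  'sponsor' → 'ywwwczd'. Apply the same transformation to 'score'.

yjwao

In happy: h→n is +6, a→h is +7, p→x is +8, p→y is +9 — the shift increases by 1 each position. Each letter shifts forward by (position + 6), i.e. 6, 7, 8, … — the shift grows by one for each successive letter.
On score: s+6=y, c+7=j, o+8=w, r+9=a, e+10=o.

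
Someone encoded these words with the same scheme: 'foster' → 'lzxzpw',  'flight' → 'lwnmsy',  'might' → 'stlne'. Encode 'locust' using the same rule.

rzhady

The shifts repeat in a cycle of length 3: positions 0,1,… shift by +6, +11, +5, then the pattern repeats.
Applying it to locust: l+6=r, o+11=z, c+5=h, u+6=a, s+11=d, t+5=y.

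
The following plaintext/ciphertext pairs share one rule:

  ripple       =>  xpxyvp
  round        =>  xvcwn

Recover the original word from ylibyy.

In ripple: r→x is +6, i→p is +7, p→x is +8, p→y is +9 — the shift increases by 1 each position. The shift increases by 1 at each position, starting from +6: 6, 7, 8, ….
Undoing it on ylibyy: y−6=s, l−7=e, i−8=a, b−9=s, y−10=o, y−11=n.

season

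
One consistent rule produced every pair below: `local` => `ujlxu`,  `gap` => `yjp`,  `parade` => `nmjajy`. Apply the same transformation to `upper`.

anyyd

The output letters match the input read backwards, each shifted +9: local reversed is lacol. Two steps: reverse the string, then apply a Caesar shift of +9.
Applying it to upper: reverse → reppu; then shift: r+9=a, e+9=n, p+9=y, p+9=y, u+9=d.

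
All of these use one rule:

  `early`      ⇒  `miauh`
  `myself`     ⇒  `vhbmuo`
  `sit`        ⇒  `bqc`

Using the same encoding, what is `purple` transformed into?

ycayum

The rule splits by letter class: vowels +8, consonants +9.
Applying it to purple: p(cons)+9=y, u(vowel)+8=c, r(cons)+9=a, p(cons)+9=y, l(cons)+9=u, e(vowel)+8=m.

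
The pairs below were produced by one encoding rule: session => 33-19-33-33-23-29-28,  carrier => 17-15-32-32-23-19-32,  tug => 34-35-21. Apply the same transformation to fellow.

20-19-26-26-29-37

s is letter #19 and maps to 33: an offset of 14. Letters become their 1-based position plus 14 (so a→15, b→16, …).
Applying it to fellow: f=6→20, e=5→19, l=12→26, l=12→26, o=15→29, w=23→37.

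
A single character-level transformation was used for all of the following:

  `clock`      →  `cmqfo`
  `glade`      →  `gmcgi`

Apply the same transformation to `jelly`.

jfnoc

In clock: c→c is +0, l→m is +1, o→q is +2, c→f is +3 — the shift increases by 1 each position. The shift increases by 1 at each position, starting from +0: 0, 1, 2, ….
On jelly: j+0=j, e+1=f, l+2=n, l+3=o, y+4=c.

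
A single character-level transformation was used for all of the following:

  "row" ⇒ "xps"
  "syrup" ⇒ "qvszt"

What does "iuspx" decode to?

Read the word backwards and shift each letter +1.
Decoding iuspx: shift back: i−1=h, u−1=t, s−1=r, p−1=o, x−1=w → htrow; then reverse → worth.

worth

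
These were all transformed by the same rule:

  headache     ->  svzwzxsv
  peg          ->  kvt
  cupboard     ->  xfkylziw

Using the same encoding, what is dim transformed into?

wrn

Letters are reflected about the middle of the alphabet (position → 25−position): Atbash.
On dim: d↔w, i↔r, m↔n.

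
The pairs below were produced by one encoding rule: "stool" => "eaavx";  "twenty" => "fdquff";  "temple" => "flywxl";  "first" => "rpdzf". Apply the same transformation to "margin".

yhdnuu

Shifts by position in stool: pos 0: s→e (+12), pos 1: t→a (+7), pos 2: o→a (+12), pos 3: o→v (+7) — repeating every 2. It's a Vigenère-style cipher with numeric key [12,7]: position i shifts by key[i mod 2].
On margin: m+12=y, a+7=h, r+12=d, g+7=n, i+12=u, n+7=u.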